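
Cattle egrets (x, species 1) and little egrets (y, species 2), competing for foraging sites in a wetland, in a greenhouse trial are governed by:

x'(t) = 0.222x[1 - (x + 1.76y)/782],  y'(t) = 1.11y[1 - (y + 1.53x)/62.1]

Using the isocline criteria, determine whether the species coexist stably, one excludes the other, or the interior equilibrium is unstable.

Compare the nullcline intercepts: K1/α12 = 782/1.76 = 444 > K2 = 62.1; K2/α21 = 62.1/1.53 = 40.6 < K1 = 782.
Since the inequalities point opposite ways, species 1 can invade but species 2 cannot.

species 1 excludes species 2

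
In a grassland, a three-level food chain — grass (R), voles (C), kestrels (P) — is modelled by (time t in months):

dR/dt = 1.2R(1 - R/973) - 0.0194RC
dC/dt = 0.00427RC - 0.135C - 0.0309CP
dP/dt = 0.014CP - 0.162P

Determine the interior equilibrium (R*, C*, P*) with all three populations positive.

From dP/dt = 0: 0.014C* = 0.162, so C* = 11.6.
From dR/dt = 0: 1.2(1 - R*/973) = 0.0194·11.6, giving R* = 973·(1 - 0.187) = 791.
From dC/dt = 0: 0.00427·791 - 0.135 = 0.0309P*, so P* = 3.24/0.0309 = 105.

R* ≈ 791, C* ≈ 11.6, P* ≈ 105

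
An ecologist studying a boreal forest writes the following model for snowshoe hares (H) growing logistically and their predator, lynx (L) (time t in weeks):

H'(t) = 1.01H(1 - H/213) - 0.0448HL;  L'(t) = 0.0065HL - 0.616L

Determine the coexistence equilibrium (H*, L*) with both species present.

From dL/dt = 0 with L > 0: 0.0065H* = 0.616, so H* = 94.8.
Substitute into dH/dt = 0: 1.01(1 - 94.8/213) = 0.0448L*.
The bracket is 0.555, giving L* = 0.561/0.0448 = 12.5.

H* ≈ 94.8, L* ≈ 12.5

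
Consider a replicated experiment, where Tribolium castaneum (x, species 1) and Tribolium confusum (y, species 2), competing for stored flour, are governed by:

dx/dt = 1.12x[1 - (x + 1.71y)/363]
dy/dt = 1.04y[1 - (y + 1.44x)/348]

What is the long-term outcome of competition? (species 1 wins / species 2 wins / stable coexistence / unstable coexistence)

unstable coexistence (outcome depends on initial conditions)

Compare the nullcline intercepts: K1/α12 = 363/1.71 = 212 < K2 = 348; K2/α21 = 348/1.44 = 242 < K1 = 363.
Since both are reversed, neither can invade when rare; the interior point is a saddle.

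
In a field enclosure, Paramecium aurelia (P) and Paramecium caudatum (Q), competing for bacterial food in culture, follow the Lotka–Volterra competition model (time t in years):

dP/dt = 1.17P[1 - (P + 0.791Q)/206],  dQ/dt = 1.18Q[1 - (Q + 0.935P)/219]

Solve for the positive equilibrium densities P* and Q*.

P* ≈ 126, Q* ≈ 101

Setting both brackets to zero gives the nullclines P + 0.791Q = 206 and 0.935P + Q = 219.
Substituting Q = 219 - 0.935P into the first: P(1 - 0.791·0.935) = 206 - 0.791·219.
So P* = 32.8/0.26 = 126, and then Q* = 219 - 0.935·126 = 101.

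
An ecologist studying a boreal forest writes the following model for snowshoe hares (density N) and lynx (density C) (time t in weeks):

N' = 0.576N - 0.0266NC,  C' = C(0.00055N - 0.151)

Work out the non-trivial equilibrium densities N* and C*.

Set dC/dt = 0 with C > 0: 0.00055N - 0.151 = 0, so N* = 0.151/0.00055 = 275.
Set dN/dt = 0 with N > 0: 0.576 - 0.0266C = 0, so C* = 0.576/0.0266 = 21.7.

N* ≈ 275, C* ≈ 21.7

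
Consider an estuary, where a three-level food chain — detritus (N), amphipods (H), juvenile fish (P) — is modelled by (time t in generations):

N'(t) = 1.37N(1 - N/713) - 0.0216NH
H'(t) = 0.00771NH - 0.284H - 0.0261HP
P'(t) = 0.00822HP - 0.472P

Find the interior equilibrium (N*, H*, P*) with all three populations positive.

N* ≈ 67.5, H* ≈ 57.4, P* ≈ 9.06

From dP/dt = 0: 0.00822H* = 0.472, so H* = 57.4.
From dN/dt = 0: 1.37(1 - N*/713) = 0.0216·57.4, giving N* = 713·(1 - 0.905) = 67.5.
From dH/dt = 0: 0.00771·67.5 - 0.284 = 0.0261P*, so P* = 0.236/0.0261 = 9.06.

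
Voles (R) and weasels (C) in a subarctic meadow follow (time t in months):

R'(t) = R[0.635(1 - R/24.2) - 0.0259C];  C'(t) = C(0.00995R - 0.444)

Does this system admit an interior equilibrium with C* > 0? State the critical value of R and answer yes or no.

The predator equation gives dC/dt > 0 only when R > 0.444/0.00995 = 44.6.
Without the predator, R → K = 24.2. Since 24.2 < 44.6, the predator cannot invade.

Threshold R = 44.6; K < 44.6, so no, the predator goes extinct.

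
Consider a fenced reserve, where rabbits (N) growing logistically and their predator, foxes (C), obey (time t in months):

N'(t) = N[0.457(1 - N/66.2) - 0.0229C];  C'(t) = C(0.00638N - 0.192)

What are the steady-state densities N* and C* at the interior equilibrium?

N* ≈ 30.1, C* ≈ 10.9

From dC/dt = 0 with C > 0: 0.00638N* = 0.192, so N* = 30.1.
Substitute into dN/dt = 0: 0.457(1 - 30.1/66.2) = 0.0229C*.
The bracket is 0.545, giving C* = 0.249/0.0229 = 10.9.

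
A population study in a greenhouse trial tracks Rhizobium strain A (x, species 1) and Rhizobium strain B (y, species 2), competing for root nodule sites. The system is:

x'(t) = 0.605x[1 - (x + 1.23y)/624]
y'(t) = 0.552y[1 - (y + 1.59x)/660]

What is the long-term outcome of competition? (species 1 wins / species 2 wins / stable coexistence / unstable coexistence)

Compare the nullcline intercepts: K1/α12 = 624/1.23 = 507 < K2 = 660; K2/α21 = 660/1.59 = 415 < K1 = 624.
Since both are reversed, neither can invade when rare; the interior point is a saddle.

unstable coexistence (outcome depends on initial conditions)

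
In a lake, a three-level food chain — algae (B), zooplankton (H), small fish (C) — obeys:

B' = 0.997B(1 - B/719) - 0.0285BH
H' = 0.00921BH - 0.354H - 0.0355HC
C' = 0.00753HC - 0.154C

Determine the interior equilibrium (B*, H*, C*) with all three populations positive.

From dC/dt = 0: 0.00753H* = 0.154, so H* = 20.5.
From dB/dt = 0: 0.997(1 - B*/719) = 0.0285·20.5, giving B* = 719·(1 - 0.585) = 299.
From dH/dt = 0: 0.00921·299 - 0.354 = 0.0355C*, so C* = 2.4/0.0355 = 67.5.

B* ≈ 299, H* ≈ 20.5, C* ≈ 67.5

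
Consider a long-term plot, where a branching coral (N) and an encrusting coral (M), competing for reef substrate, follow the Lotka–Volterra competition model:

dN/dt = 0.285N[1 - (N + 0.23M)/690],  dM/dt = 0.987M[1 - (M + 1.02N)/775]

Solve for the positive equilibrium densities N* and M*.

N* ≈ 669, M* ≈ 93

Setting both brackets to zero gives the nullclines N + 0.23M = 690 and 1.02N + M = 775.
Substituting M = 775 - 1.02N into the first: N(1 - 0.23·1.02) = 690 - 0.23·775.
So N* = 512/0.765 = 669, and then M* = 775 - 1.02·669 = 93.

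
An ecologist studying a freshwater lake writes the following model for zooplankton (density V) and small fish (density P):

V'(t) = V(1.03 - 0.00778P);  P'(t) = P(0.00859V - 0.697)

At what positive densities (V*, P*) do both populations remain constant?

Set dP/dt = 0 with P > 0: 0.00859V - 0.697 = 0, so V* = 0.697/0.00859 = 81.1.
Set dV/dt = 0 with V > 0: 1.03 - 0.00778P = 0, so P* = 1.03/0.00778 = 132.

V* ≈ 81.1, P* ≈ 132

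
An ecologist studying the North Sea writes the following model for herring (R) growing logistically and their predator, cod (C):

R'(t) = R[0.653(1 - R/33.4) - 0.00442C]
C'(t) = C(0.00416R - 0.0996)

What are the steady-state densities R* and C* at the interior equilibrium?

R* ≈ 23.9, C* ≈ 41.8

From dC/dt = 0 with C > 0: 0.00416R* = 0.0996, so R* = 23.9.
Substitute into dR/dt = 0: 0.653(1 - 23.9/33.4) = 0.00442C*.
The bracket is 0.283, giving C* = 0.185/0.00442 = 41.8.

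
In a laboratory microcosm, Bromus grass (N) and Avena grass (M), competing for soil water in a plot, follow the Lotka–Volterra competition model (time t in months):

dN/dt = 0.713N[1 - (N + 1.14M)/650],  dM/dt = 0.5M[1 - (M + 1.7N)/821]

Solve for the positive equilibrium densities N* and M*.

Setting both brackets to zero gives the nullclines N + 1.14M = 650 and 1.7N + M = 821.
Substituting M = 821 - 1.7N into the first: N(1 - 1.14·1.7) = 650 - 1.14·821.
So N* = -286/-0.938 = 305, and then M* = 821 - 1.7·305 = 303.

N* ≈ 305, M* ≈ 303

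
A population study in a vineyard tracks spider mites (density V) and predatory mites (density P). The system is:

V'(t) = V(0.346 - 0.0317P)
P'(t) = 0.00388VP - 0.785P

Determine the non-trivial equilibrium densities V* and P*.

Set dP/dt = 0 with P > 0: 0.00388V - 0.785 = 0, so V* = 0.785/0.00388 = 202.
Set dV/dt = 0 with V > 0: 0.346 - 0.0317P = 0, so P* = 0.346/0.0317 = 10.9.

V* ≈ 202, P* ≈ 10.9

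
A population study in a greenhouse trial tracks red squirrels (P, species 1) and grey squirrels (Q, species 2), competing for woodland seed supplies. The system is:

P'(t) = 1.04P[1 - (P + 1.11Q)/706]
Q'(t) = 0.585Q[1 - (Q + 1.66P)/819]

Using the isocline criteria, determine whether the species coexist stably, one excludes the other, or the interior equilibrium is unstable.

Compare the nullcline intercepts: K1/α12 = 706/1.11 = 636 < K2 = 819; K2/α21 = 819/1.66 = 493 < K1 = 706.
Since both are reversed, neither can invade when rare; the interior point is a saddle.

unstable coexistence (outcome depends on initial conditions)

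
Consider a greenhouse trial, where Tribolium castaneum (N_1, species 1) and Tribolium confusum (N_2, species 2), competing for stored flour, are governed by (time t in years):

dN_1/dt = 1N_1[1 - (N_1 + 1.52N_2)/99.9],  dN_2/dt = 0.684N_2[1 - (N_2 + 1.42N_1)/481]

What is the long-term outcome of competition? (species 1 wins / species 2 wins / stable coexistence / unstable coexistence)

species 2 excludes species 1

Compare the nullcline intercepts: K1/α12 = 99.9/1.52 = 65.7 < K2 = 481; K2/α21 = 481/1.42 = 339 > K1 = 99.9.
Since the inequalities point opposite ways, species 2 can invade but species 1 cannot.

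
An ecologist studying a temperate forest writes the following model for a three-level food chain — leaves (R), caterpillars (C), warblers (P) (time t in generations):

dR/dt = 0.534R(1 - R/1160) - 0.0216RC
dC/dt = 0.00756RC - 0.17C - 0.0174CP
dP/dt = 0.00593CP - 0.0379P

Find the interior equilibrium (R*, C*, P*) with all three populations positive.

From dP/dt = 0: 0.00593C* = 0.0379, so C* = 6.39.
From dR/dt = 0: 0.534(1 - R*/1160) = 0.0216·6.39, giving R* = 1160·(1 - 0.259) = 860.
From dC/dt = 0: 0.00756·860 - 0.17 = 0.0174P*, so P* = 6.33/0.0174 = 364.

R* ≈ 860, C* ≈ 6.39, P* ≈ 364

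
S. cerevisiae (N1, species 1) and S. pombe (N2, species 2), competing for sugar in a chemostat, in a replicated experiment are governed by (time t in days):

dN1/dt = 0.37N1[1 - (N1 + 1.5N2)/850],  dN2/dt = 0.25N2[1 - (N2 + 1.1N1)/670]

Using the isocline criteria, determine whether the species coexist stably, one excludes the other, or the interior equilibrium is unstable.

Compare the nullcline intercepts: K1/α12 = 850/1.5 = 567 < K2 = 670; K2/α21 = 670/1.1 = 609 < K1 = 850.
Since both are reversed, neither can invade when rare; the interior point is a saddle.

unstable coexistence (outcome depends on initial conditions)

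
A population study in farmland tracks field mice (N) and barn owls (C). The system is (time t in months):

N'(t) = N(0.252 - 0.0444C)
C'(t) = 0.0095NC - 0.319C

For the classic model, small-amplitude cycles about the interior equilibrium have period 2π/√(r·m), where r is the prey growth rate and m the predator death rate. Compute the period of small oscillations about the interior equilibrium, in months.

T ≈ 22.2 months

Here r = 0.252 and m = 0.319, so r·m = 0.0804.
ω = √0.0804 = 0.284 per month, hence T = 2π/ω ≈ 22.2 months.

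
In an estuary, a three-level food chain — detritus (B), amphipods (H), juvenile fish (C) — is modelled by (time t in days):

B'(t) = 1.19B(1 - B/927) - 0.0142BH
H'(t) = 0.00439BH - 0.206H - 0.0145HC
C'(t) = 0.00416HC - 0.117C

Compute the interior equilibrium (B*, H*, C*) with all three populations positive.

B* ≈ 616, H* ≈ 28.1, C* ≈ 172

From dC/dt = 0: 0.00416H* = 0.117, so H* = 28.1.
From dB/dt = 0: 1.19(1 - B*/927) = 0.0142·28.1, giving B* = 927·(1 - 0.336) = 616.
From dH/dt = 0: 0.00439·616 - 0.206 = 0.0145C*, so C* = 2.5/0.0145 = 172.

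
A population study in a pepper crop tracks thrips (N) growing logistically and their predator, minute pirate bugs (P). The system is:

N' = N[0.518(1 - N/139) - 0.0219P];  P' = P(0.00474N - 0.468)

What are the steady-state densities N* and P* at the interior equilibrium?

N* ≈ 98.7, P* ≈ 6.85

From dP/dt = 0 with P > 0: 0.00474N* = 0.468, so N* = 98.7.
Substitute into dN/dt = 0: 0.518(1 - 98.7/139) = 0.0219P*.
The bracket is 0.29, giving P* = 0.15/0.0219 = 6.85.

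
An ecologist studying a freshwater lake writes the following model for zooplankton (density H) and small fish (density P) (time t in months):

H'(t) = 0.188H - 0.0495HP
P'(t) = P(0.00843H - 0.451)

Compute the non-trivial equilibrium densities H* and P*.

H* ≈ 53.5, P* ≈ 3.8

Set dP/dt = 0 with P > 0: 0.00843H - 0.451 = 0, so H* = 0.451/0.00843 = 53.5.
Set dH/dt = 0 with H > 0: 0.188 - 0.0495P = 0, so P* = 0.188/0.0495 = 3.8.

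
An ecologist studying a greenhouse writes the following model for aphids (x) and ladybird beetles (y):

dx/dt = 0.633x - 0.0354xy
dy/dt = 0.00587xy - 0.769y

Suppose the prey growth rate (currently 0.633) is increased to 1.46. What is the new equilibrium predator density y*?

At the interior fixed point, setting dx/dt = 0 with x > 0 fixes y* = (prey growth rate)/(xy coefficient) — independent of the other coefficients.
With the change, y* = 1.46/0.0354 = 41.2; it rises from 17.9.

y* ≈ 41.2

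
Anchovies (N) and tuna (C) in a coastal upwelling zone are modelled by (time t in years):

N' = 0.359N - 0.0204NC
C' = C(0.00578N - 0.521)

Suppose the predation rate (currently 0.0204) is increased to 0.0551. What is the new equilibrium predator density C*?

C* ≈ 6.52

At the interior fixed point, setting dN/dt = 0 with N > 0 fixes C* = (prey growth rate)/(NC coefficient) — independent of the other coefficients.
With the change, C* = 0.359/0.0551 = 6.52; it falls from 17.6.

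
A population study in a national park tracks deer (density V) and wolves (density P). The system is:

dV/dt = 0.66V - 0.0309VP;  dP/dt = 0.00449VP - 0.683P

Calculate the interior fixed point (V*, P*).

V* ≈ 152, P* ≈ 21.4

Set dP/dt = 0 with P > 0: 0.00449V - 0.683 = 0, so V* = 0.683/0.00449 = 152.
Set dV/dt = 0 with V > 0: 0.66 - 0.0309P = 0, so P* = 0.66/0.0309 = 21.4.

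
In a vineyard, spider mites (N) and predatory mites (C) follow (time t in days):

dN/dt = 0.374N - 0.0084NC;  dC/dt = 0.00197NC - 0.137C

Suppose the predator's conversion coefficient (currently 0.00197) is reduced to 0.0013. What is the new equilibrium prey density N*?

At the interior fixed point, setting dC/dt = 0 with C > 0 fixes N* = (predator death rate)/(NC coefficient) — independent of the other coefficients.
With the change, N* = 0.137/0.0013 = 105; it rises from 69.5.

N* ≈ 105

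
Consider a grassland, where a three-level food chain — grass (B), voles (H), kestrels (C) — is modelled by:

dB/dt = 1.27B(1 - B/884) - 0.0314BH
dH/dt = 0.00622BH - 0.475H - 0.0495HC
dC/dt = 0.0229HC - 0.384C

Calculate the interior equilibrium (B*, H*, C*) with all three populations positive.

B* ≈ 518, H* ≈ 16.8, C* ≈ 55.4

From dC/dt = 0: 0.0229H* = 0.384, so H* = 16.8.
From dB/dt = 0: 1.27(1 - B*/884) = 0.0314·16.8, giving B* = 884·(1 - 0.415) = 518.
From dH/dt = 0: 0.00622·518 - 0.475 = 0.0495C*, so C* = 2.74/0.0495 = 55.4.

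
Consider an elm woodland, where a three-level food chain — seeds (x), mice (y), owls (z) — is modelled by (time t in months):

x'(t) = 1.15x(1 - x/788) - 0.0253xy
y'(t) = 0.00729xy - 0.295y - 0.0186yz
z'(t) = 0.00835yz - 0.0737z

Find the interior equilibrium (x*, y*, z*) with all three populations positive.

From dz/dt = 0: 0.00835y* = 0.0737, so y* = 8.83.
From dx/dt = 0: 1.15(1 - x*/788) = 0.0253·8.83, giving x* = 788·(1 - 0.194) = 635.
From dy/dt = 0: 0.00729·635 - 0.295 = 0.0186z*, so z* = 4.33/0.0186 = 233.

x* ≈ 635, y* ≈ 8.83, z* ≈ 233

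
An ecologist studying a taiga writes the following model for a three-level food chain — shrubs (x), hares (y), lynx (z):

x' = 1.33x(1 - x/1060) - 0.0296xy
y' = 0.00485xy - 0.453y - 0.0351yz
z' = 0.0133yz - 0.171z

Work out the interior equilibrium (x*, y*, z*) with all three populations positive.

x* ≈ 757, y* ≈ 12.9, z* ≈ 91.7

From dz/dt = 0: 0.0133y* = 0.171, so y* = 12.9.
From dx/dt = 0: 1.33(1 - x*/1060) = 0.0296·12.9, giving x* = 1060·(1 - 0.286) = 757.
From dy/dt = 0: 0.00485·757 - 0.453 = 0.0351z*, so z* = 3.22/0.0351 = 91.7.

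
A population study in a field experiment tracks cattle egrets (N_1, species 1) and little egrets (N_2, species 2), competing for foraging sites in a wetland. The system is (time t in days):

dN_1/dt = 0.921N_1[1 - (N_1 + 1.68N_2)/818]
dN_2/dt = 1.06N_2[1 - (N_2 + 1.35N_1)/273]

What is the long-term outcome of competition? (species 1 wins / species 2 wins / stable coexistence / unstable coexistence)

Compare the nullcline intercepts: K1/α12 = 818/1.68 = 487 > K2 = 273; K2/α21 = 273/1.35 = 202 < K1 = 818.
Since the inequalities point opposite ways, species 1 can invade but species 2 cannot.

species 1 excludes species 2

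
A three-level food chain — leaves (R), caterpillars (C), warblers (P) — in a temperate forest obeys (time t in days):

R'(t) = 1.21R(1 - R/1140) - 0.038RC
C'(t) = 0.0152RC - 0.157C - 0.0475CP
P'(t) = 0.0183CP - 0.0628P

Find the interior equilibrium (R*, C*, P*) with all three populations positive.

From dP/dt = 0: 0.0183C* = 0.0628, so C* = 3.43.
From dR/dt = 0: 1.21(1 - R*/1140) = 0.038·3.43, giving R* = 1140·(1 - 0.108) = 1020.
From dC/dt = 0: 0.0152·1020 - 0.157 = 0.0475P*, so P* = 15.3/0.0475 = 322.

R* ≈ 1020, C* ≈ 3.43, P* ≈ 322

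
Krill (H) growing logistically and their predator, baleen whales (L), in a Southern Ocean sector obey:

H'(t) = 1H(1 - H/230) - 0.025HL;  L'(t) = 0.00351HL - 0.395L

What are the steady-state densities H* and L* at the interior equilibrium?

H* ≈ 113, L* ≈ 20.4

From dL/dt = 0 with L > 0: 0.00351H* = 0.395, so H* = 113.
Substitute into dH/dt = 0: 1(1 - 113/230) = 0.025L*.
The bracket is 0.511, giving L* = 0.511/0.025 = 20.4.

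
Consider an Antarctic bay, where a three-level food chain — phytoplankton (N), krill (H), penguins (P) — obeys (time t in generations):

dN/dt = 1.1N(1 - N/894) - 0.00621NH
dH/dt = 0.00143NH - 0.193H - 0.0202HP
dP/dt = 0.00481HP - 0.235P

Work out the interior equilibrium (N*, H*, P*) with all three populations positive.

N* ≈ 647, H* ≈ 48.9, P* ≈ 36.3

From dP/dt = 0: 0.00481H* = 0.235, so H* = 48.9.
From dN/dt = 0: 1.1(1 - N*/894) = 0.00621·48.9, giving N* = 894·(1 - 0.276) = 647.
From dH/dt = 0: 0.00143·647 - 0.193 = 0.0202P*, so P* = 0.733/0.0202 = 36.3.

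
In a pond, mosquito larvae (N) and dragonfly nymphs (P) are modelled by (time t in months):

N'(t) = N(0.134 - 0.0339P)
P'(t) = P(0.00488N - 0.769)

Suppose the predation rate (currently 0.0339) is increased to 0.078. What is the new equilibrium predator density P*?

At the interior fixed point, setting dN/dt = 0 with N > 0 fixes P* = (prey growth rate)/(NP coefficient) — independent of the other coefficients.
With the change, P* = 0.134/0.078 = 1.72; it falls from 3.95.

P* ≈ 1.72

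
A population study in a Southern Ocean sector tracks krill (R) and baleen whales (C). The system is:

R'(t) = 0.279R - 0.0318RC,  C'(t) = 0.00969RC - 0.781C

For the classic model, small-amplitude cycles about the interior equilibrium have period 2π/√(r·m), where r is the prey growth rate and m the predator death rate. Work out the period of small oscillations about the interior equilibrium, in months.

Here r = 0.279 and m = 0.781, so r·m = 0.218.
ω = √0.218 = 0.467 per month, hence T = 2π/ω ≈ 13.5 months.

T ≈ 13.5 months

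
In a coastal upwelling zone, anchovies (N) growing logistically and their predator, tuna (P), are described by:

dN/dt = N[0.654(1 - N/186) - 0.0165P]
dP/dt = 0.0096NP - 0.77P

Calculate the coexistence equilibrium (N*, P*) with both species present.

N* ≈ 80.2, P* ≈ 22.5

From dP/dt = 0 with P > 0: 0.0096N* = 0.77, so N* = 80.2.
Substitute into dN/dt = 0: 0.654(1 - 80.2/186) = 0.0165P*.
The bracket is 0.569, giving P* = 0.372/0.0165 = 22.5.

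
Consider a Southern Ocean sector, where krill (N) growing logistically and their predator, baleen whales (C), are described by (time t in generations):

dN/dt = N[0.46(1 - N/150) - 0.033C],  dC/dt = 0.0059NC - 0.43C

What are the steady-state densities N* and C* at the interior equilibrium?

From dC/dt = 0 with C > 0: 0.0059N* = 0.43, so N* = 72.9.
Substitute into dN/dt = 0: 0.46(1 - 72.9/150) = 0.033C*.
The bracket is 0.514, giving C* = 0.236/0.033 = 7.17.

N* ≈ 72.9, C* ≈ 7.17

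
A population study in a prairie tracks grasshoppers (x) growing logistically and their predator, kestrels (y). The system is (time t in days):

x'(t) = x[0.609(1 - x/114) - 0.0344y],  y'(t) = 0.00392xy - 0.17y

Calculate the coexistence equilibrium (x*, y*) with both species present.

x* ≈ 43.4, y* ≈ 11

From dy/dt = 0 with y > 0: 0.00392x* = 0.17, so x* = 43.4.
Substitute into dx/dt = 0: 0.609(1 - 43.4/114) = 0.0344y*.
The bracket is 0.62, giving y* = 0.377/0.0344 = 11.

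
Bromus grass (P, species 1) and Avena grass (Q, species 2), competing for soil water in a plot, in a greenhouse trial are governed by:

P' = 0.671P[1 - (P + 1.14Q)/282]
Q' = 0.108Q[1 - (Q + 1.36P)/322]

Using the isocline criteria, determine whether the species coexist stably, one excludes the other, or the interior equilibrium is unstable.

unstable coexistence (outcome depends on initial conditions)

Compare the nullcline intercepts: K1/α12 = 282/1.14 = 247 < K2 = 322; K2/α21 = 322/1.36 = 237 < K1 = 282.
Since both are reversed, neither can invade when rare; the interior point is a saddle.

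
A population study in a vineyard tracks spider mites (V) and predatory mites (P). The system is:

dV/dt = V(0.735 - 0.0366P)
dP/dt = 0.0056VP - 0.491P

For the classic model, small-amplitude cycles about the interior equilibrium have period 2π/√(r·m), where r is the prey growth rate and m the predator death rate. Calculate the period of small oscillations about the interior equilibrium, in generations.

T ≈ 10.5 generations

Here r = 0.735 and m = 0.491, so r·m = 0.361.
ω = √0.361 = 0.601 per generation, hence T = 2π/ω ≈ 10.5 generations.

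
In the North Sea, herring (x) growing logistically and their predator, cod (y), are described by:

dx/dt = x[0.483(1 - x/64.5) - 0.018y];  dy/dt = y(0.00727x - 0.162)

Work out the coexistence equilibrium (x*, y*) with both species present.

x* ≈ 22.3, y* ≈ 17.6

From dy/dt = 0 with y > 0: 0.00727x* = 0.162, so x* = 22.3.
Substitute into dx/dt = 0: 0.483(1 - 22.3/64.5) = 0.018y*.
The bracket is 0.655, giving y* = 0.316/0.018 = 17.6.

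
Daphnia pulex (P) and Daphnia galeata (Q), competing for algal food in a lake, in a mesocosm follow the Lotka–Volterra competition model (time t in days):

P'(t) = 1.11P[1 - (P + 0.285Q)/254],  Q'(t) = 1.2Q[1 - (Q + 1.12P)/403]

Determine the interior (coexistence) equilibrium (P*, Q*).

Setting both brackets to zero gives the nullclines P + 0.285Q = 254 and 1.12P + Q = 403.
Substituting Q = 403 - 1.12P into the first: P(1 - 0.285·1.12) = 254 - 0.285·403.
So P* = 139/0.681 = 204, and then Q* = 403 - 1.12·204 = 174.

P* ≈ 204, Q* ≈ 174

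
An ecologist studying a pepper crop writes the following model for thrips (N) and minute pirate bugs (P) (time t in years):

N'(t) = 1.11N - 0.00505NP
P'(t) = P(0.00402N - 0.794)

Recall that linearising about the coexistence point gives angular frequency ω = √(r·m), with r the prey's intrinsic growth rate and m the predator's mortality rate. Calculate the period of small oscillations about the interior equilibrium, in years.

T ≈ 6.69 years

Here r = 1.11 and m = 0.794, so r·m = 0.881.
ω = √0.881 = 0.939 per year, hence T = 2π/ω ≈ 6.69 years.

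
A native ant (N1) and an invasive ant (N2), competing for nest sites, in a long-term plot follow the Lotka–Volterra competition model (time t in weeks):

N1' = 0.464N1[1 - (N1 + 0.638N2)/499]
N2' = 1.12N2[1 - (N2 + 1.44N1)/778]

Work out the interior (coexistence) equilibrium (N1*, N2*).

N1* ≈ 32.4, N2* ≈ 731

Setting both brackets to zero gives the nullclines N1 + 0.638N2 = 499 and 1.44N1 + N2 = 778.
Substituting N2 = 778 - 1.44N1 into the first: N1(1 - 0.638·1.44) = 499 - 0.638·778.
So N1* = 2.64/0.0813 = 32.4, and then N2* = 778 - 1.44·32.4 = 731.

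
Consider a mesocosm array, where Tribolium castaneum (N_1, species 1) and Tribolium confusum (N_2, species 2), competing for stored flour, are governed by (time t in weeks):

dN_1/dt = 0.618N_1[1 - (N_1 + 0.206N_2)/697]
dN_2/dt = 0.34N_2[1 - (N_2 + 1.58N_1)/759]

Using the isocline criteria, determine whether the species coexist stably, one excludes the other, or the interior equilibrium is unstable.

species 1 excludes species 2

Compare the nullcline intercepts: K1/α12 = 697/0.206 = 3380 > K2 = 759; K2/α21 = 759/1.58 = 480 < K1 = 697.
Since the inequalities point opposite ways, species 1 can invade but species 2 cannot.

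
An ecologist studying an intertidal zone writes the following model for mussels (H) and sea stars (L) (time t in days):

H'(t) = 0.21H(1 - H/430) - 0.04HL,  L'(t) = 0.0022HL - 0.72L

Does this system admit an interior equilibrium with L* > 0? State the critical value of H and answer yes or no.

Threshold H = 327; K > 327, so yes, the predator persists.

The predator equation gives dL/dt > 0 only when H > 0.72/0.0022 = 327.
Without the predator, H → K = 430. Since 430 > 327, the predator can invade and persist.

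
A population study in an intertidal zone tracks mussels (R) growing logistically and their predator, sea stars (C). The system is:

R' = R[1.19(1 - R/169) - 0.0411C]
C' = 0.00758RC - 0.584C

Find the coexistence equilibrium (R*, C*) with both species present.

R* ≈ 77, C* ≈ 15.8

From dC/dt = 0 with C > 0: 0.00758R* = 0.584, so R* = 77.
Substitute into dR/dt = 0: 1.19(1 - 77/169) = 0.0411C*.
The bracket is 0.544, giving C* = 0.647/0.0411 = 15.8.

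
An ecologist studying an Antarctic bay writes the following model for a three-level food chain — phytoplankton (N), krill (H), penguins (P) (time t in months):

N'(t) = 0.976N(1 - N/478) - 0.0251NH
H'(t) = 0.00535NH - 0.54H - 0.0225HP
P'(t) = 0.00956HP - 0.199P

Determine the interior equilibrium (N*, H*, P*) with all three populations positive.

N* ≈ 222, H* ≈ 20.8, P* ≈ 28.8

From dP/dt = 0: 0.00956H* = 0.199, so H* = 20.8.
From dN/dt = 0: 0.976(1 - N*/478) = 0.0251·20.8, giving N* = 478·(1 - 0.535) = 222.
From dH/dt = 0: 0.00535·222 - 0.54 = 0.0225P*, so P* = 0.648/0.0225 = 28.8.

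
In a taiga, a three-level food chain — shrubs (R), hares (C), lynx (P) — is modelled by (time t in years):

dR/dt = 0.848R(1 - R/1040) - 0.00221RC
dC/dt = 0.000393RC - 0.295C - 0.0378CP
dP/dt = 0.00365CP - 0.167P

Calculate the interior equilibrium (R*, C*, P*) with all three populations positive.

From dP/dt = 0: 0.00365C* = 0.167, so C* = 45.8.
From dR/dt = 0: 0.848(1 - R*/1040) = 0.00221·45.8, giving R* = 1040·(1 - 0.119) = 916.
From dC/dt = 0: 0.000393·916 - 0.295 = 0.0378P*, so P* = 0.065/0.0378 = 1.72.

R* ≈ 916, C* ≈ 45.8, P* ≈ 1.72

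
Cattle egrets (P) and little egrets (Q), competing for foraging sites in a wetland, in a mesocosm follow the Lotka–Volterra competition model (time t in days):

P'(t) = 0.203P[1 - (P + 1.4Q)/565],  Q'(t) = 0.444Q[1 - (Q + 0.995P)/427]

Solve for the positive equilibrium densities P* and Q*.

P* ≈ 83.5, Q* ≈ 344

Setting both brackets to zero gives the nullclines P + 1.4Q = 565 and 0.995P + Q = 427.
Substituting Q = 427 - 0.995P into the first: P(1 - 1.4·0.995) = 565 - 1.4·427.
So P* = -32.8/-0.393 = 83.5, and then Q* = 427 - 0.995·83.5 = 344.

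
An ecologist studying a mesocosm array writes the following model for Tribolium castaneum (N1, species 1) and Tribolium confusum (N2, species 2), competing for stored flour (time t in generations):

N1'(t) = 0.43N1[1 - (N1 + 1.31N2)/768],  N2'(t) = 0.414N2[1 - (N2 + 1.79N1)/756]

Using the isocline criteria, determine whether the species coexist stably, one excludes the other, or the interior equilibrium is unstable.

Compare the nullcline intercepts: K1/α12 = 768/1.31 = 586 < K2 = 756; K2/α21 = 756/1.79 = 422 < K1 = 768.
Since both are reversed, neither can invade when rare; the interior point is a saddle.

unstable coexistence (outcome depends on initial conditions)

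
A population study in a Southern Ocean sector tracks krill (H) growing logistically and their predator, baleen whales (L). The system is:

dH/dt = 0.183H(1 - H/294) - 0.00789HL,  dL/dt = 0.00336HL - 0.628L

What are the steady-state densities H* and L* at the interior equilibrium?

From dL/dt = 0 with L > 0: 0.00336H* = 0.628, so H* = 187.
Substitute into dH/dt = 0: 0.183(1 - 187/294) = 0.00789L*.
The bracket is 0.364, giving L* = 0.0667/0.00789 = 8.45.

H* ≈ 187, L* ≈ 8.45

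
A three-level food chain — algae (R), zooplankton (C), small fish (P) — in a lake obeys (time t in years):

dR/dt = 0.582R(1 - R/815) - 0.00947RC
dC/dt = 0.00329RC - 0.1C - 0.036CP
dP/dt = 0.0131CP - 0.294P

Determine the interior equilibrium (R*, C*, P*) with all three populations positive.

R* ≈ 517, C* ≈ 22.4, P* ≈ 44.5

From dP/dt = 0: 0.0131C* = 0.294, so C* = 22.4.
From dR/dt = 0: 0.582(1 - R*/815) = 0.00947·22.4, giving R* = 815·(1 - 0.365) = 517.
From dC/dt = 0: 0.00329·517 - 0.1 = 0.036P*, so P* = 1.6/0.036 = 44.5.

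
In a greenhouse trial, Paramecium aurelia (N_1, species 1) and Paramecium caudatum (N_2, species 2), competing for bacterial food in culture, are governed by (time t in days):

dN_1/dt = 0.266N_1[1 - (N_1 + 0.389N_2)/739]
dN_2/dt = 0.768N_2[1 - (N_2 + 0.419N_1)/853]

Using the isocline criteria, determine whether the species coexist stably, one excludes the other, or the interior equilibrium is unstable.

Compare the nullcline intercepts: K1/α12 = 739/0.389 = 1900 > K2 = 853; K2/α21 = 853/0.419 = 2040 > K1 = 739.
Since both inequalities hold, each species can invade when rare, so the interior equilibrium is stable.

stable coexistence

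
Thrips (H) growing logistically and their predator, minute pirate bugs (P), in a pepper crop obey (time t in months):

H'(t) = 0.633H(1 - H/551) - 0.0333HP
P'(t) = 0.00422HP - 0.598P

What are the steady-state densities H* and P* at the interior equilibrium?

From dP/dt = 0 with P > 0: 0.00422H* = 0.598, so H* = 142.
Substitute into dH/dt = 0: 0.633(1 - 142/551) = 0.0333P*.
The bracket is 0.743, giving P* = 0.47/0.0333 = 14.1.

H* ≈ 142, P* ≈ 14.1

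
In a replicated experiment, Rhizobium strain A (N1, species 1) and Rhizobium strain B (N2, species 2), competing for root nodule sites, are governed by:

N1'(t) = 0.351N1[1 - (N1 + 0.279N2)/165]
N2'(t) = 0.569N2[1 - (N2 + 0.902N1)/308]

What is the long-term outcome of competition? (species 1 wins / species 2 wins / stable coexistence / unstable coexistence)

Compare the nullcline intercepts: K1/α12 = 165/0.279 = 591 > K2 = 308; K2/α21 = 308/0.902 = 341 > K1 = 165.
Since both inequalities hold, each species can invade when rare, so the interior equilibrium is stable.

stable coexistence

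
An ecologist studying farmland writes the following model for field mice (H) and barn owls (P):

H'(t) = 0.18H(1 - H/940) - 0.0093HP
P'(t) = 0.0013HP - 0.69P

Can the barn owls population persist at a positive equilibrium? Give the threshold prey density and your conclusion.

The predator equation gives dP/dt > 0 only when H > 0.69/0.0013 = 531.
Without the predator, H → K = 940. Since 940 > 531, the predator can invade and persist.

Threshold H = 531; K > 531, so yes, the predator persists.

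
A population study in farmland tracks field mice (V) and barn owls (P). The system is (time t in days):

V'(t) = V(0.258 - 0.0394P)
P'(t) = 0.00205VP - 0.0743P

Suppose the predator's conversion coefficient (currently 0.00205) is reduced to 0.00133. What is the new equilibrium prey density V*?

V* ≈ 55.9

At the interior fixed point, setting dP/dt = 0 with P > 0 fixes V* = (predator death rate)/(VP coefficient) — independent of the other coefficients.
With the change, V* = 0.0743/0.00133 = 55.9; it rises from 36.2.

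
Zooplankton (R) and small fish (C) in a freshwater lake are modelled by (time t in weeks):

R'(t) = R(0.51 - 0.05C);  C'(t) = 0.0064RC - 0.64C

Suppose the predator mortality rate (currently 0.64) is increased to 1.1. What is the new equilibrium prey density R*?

At the interior fixed point, setting dC/dt = 0 with C > 0 fixes R* = (predator death rate)/(RC coefficient) — independent of the other coefficients.
With the change, R* = 1.1/0.0064 = 172; it rises from 100.

R* ≈ 172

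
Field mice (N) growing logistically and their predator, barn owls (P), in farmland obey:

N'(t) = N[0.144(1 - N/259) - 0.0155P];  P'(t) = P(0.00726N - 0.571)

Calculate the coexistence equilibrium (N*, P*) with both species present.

N* ≈ 78.7, P* ≈ 6.47

From dP/dt = 0 with P > 0: 0.00726N* = 0.571, so N* = 78.7.
Substitute into dN/dt = 0: 0.144(1 - 78.7/259) = 0.0155P*.
The bracket is 0.696, giving P* = 0.1/0.0155 = 6.47.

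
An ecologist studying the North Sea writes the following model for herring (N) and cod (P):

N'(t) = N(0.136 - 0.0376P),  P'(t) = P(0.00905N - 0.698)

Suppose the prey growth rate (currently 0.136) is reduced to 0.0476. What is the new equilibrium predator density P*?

At the interior fixed point, setting dN/dt = 0 with N > 0 fixes P* = (prey growth rate)/(NP coefficient) — independent of the other coefficients.
With the change, P* = 0.0476/0.0376 = 1.27; it falls from 3.62.

P* ≈ 1.27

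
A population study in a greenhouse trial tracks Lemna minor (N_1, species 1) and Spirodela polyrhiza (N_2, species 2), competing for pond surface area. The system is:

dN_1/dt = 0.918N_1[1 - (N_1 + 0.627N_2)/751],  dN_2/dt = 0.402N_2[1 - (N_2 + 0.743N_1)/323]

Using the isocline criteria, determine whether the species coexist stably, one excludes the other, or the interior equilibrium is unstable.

species 1 excludes species 2

Compare the nullcline intercepts: K1/α12 = 751/0.627 = 1200 > K2 = 323; K2/α21 = 323/0.743 = 435 < K1 = 751.
Since the inequalities point opposite ways, species 1 can invade but species 2 cannot.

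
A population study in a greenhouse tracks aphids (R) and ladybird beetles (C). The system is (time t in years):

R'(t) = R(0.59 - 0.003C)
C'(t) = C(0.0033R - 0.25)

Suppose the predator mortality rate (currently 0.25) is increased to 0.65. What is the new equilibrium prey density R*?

R* ≈ 197

At the interior fixed point, setting dC/dt = 0 with C > 0 fixes R* = (predator death rate)/(RC coefficient) — independent of the other coefficients.
With the change, R* = 0.65/0.0033 = 197; it rises from 75.8.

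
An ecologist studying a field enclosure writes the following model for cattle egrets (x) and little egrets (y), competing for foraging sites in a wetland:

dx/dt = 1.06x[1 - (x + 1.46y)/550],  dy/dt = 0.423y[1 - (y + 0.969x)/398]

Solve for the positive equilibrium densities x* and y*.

Setting both brackets to zero gives the nullclines x + 1.46y = 550 and 0.969x + y = 398.
Substituting y = 398 - 0.969x into the first: x(1 - 1.46·0.969) = 550 - 1.46·398.
So x* = -31.1/-0.415 = 74.9, and then y* = 398 - 0.969·74.9 = 325.

x* ≈ 74.9, y* ≈ 325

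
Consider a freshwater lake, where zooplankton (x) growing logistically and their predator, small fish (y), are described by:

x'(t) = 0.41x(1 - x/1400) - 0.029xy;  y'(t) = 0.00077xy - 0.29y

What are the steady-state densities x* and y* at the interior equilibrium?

x* ≈ 377, y* ≈ 10.3

From dy/dt = 0 with y > 0: 0.00077x* = 0.29, so x* = 377.
Substitute into dx/dt = 0: 0.41(1 - 377/1400) = 0.029y*.
The bracket is 0.731, giving y* = 0.3/0.029 = 10.3.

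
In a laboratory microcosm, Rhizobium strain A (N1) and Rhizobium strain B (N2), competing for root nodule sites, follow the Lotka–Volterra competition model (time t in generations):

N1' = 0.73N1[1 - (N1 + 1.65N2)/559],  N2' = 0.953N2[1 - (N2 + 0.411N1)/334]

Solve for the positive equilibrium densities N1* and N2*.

N1* ≈ 24.5, N2* ≈ 324

Setting both brackets to zero gives the nullclines N1 + 1.65N2 = 559 and 0.411N1 + N2 = 334.
Substituting N2 = 334 - 0.411N1 into the first: N1(1 - 1.65·0.411) = 559 - 1.65·334.
So N1* = 7.9/0.322 = 24.5, and then N2* = 334 - 0.411·24.5 = 324.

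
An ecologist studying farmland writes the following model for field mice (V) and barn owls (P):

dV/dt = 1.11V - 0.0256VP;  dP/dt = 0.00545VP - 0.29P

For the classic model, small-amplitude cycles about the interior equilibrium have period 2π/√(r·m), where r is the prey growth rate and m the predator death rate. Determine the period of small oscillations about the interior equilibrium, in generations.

T ≈ 11.1 generations

Here r = 1.11 and m = 0.29, so r·m = 0.322.
ω = √0.322 = 0.567 per generation, hence T = 2π/ω ≈ 11.1 generations.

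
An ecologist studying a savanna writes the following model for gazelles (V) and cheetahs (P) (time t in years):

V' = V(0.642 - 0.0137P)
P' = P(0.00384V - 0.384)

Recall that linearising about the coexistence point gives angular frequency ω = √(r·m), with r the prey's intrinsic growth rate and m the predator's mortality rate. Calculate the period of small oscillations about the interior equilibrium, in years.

Here r = 0.642 and m = 0.384, so r·m = 0.247.
ω = √0.247 = 0.497 per year, hence T = 2π/ω ≈ 12.7 years.

T ≈ 12.7 years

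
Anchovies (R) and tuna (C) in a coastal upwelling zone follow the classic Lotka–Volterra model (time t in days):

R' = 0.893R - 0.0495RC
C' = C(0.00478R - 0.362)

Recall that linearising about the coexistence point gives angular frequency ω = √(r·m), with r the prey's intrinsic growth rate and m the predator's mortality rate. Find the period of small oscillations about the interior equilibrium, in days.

Here r = 0.893 and m = 0.362, so r·m = 0.323.
ω = √0.323 = 0.569 per day, hence T = 2π/ω ≈ 11.1 days.

T ≈ 11.1 days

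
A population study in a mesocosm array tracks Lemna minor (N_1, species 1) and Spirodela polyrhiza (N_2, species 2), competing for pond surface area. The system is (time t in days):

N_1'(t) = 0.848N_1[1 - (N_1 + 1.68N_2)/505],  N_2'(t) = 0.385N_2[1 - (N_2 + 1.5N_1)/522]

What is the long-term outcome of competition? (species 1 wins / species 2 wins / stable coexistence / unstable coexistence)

unstable coexistence (outcome depends on initial conditions)

Compare the nullcline intercepts: K1/α12 = 505/1.68 = 301 < K2 = 522; K2/α21 = 522/1.5 = 348 < K1 = 505.
Since both are reversed, neither can invade when rare; the interior point is a saddle.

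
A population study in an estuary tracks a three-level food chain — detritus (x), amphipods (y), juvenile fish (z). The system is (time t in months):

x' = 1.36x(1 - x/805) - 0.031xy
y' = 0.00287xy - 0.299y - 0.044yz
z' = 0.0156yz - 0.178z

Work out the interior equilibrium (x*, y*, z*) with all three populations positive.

x* ≈ 596, y* ≈ 11.4, z* ≈ 32.1

From dz/dt = 0: 0.0156y* = 0.178, so y* = 11.4.
From dx/dt = 0: 1.36(1 - x*/805) = 0.031·11.4, giving x* = 805·(1 - 0.26) = 596.
From dy/dt = 0: 0.00287·596 - 0.299 = 0.044z*, so z* = 1.41/0.044 = 32.1.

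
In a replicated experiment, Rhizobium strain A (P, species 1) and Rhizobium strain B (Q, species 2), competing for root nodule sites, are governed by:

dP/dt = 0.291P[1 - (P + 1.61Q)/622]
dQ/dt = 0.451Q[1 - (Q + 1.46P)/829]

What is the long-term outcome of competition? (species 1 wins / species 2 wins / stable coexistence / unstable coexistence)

unstable coexistence (outcome depends on initial conditions)

Compare the nullcline intercepts: K1/α12 = 622/1.61 = 386 < K2 = 829; K2/α21 = 829/1.46 = 568 < K1 = 622.
Since both are reversed, neither can invade when rare; the interior point is a saddle.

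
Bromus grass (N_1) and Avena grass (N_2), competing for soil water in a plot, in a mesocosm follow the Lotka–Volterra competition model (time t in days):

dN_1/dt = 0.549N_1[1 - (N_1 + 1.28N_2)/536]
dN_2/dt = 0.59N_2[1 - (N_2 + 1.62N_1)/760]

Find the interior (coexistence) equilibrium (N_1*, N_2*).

N_1* ≈ 407, N_2* ≈ 101

Setting both brackets to zero gives the nullclines N_1 + 1.28N_2 = 536 and 1.62N_1 + N_2 = 760.
Substituting N_2 = 760 - 1.62N_1 into the first: N_1(1 - 1.28·1.62) = 536 - 1.28·760.
So N_1* = -437/-1.07 = 407, and then N_2* = 760 - 1.62·407 = 101.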